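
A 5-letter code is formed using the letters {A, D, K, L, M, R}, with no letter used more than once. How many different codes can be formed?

720

This is a permutation of 5 out of 6: P(6,5) = 6!/1!.
6 × 5 × 4 × 3 × 2 = 720.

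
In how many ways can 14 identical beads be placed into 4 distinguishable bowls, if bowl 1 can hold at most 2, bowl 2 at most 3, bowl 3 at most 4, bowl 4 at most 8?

19

By stars and bars, unrestricted non-negative solutions to x_1+…+x_4 = 14 number C(14+3,3) = 680.
Subtract solutions that violate a single cap (substitute x_i' = x_i − (cap_i+1)): x_1 ≥ 3 gives C(14,3) = 364; x_2 ≥ 4 gives C(13,3) = 286; x_3 ≥ 5 gives C(12,3) = 220; x_4 ≥ 9 gives C(8,3) = 56. Together 926.
Add back pairs where two caps are both exceeded: 120 + 84 + 10 + 56 + 4 + 1 = 275.
Subtract triples: 10 + 0 + 0 + 0 = 10.
By inclusion–exclusion the count is 680 − 926 + 275 − 10 = 19.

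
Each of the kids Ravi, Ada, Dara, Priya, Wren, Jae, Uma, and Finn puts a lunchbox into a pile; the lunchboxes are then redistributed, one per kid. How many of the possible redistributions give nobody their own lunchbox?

14833

Count assignments avoiding every fixed point. For any j of the 8 kids fixed to their own lunchbox, the other 8−j can be arranged in (8−j)! ways.
By inclusion–exclusion this is Σ_{j=0}^{8} (−1)^j C(8,j)·(8−j)!.
Computing: 40320 − 40320 + 20160 − 6720 + 1680 − 336 + 56 − 8 + 1 = 14833.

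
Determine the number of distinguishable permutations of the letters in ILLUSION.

ILLUSION has 8 letters with I appearing twice and L appearing twice.
So there are 8! / (2!·2!) = 10080 distinguishable arrangements.

10080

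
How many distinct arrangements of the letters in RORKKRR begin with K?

With the first slot taken by K, it remains to arrange the other 6 letters (RORKRR).
Those 6 letters have R appearing 4 times, giving (6)!/(4!) = 30.

30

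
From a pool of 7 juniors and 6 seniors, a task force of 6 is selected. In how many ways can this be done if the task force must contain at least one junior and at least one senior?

1708

Total 6-person selections from all 13: C(13,6) = 1716.
Subtract selections that omit an entire group: no juniors → C(6,6) = 1; no seniors → C(7,6) = 7.
Both groups omitted at once is impossible, so 1716 − 8 = 1708.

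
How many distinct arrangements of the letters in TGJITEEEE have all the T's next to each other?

Treat the 2 copies of T as a single block. The multiset to arrange is then {TT, E, E, E, E, G, I, J}, 8 items in all.
That gives (8)!/(4!) = 1680 arrangements.

1680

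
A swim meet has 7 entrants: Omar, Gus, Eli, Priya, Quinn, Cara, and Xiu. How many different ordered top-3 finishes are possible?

This is an ordered selection of 3 from 7: P(7,3).
That gives 7 × 6 × 5 = 210.

210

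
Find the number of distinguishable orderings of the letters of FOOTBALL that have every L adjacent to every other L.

Treat the 2 copies of L as a single block. The multiset to arrange is then {LL, A, B, F, O, O, T}, 7 items in all.
That gives (7)!/(2!) = 2520 arrangements.

2520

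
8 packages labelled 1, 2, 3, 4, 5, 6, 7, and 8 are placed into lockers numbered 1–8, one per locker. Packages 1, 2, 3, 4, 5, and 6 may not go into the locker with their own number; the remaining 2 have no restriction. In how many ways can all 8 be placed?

18806

Let Aᵢ (for 1 ≤ i ≤ 6) be the placements that put package i in its forbidden locker. Any j of these fix j positions, leaving (8−j)! ways to fill the rest, and there are C(6,j) ways to pick which j.
By inclusion–exclusion, the number of valid placements is Σ_{j=0}^{6} (−1)^j C(6,j)·(8−j)!.
Computing: 40320 − 30240 + 10800 − 2400 + 360 − 36 + 2 = 18806.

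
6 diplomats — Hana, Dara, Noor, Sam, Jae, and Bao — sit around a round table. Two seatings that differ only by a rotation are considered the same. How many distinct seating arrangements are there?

Seat Hana anywhere (absorbing the rotational symmetry), then permute the other 5: (5)! = 120.

120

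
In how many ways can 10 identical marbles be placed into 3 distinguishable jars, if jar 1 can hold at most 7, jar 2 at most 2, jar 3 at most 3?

6

By stars and bars, unrestricted non-negative solutions to x_1+…+x_3 = 10 number C(10+2,2) = 66.
Subtract solutions that violate a single cap (substitute x_i' = x_i − (cap_i+1)): x_1 ≥ 8 gives C(4,2) = 6; x_2 ≥ 3 gives C(9,2) = 36; x_3 ≥ 4 gives C(8,2) = 28. Together 70.
Add back pairs where two caps are both exceeded: 0 + 0 + 10 = 10.
By inclusion–exclusion the count is 66 − 70 + 10 = 6.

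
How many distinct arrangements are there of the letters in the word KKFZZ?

30

KKFZZ has 5 letters with K appearing twice and Z appearing twice.
So there are 5! / (2!·2!) = 30 distinguishable arrangements.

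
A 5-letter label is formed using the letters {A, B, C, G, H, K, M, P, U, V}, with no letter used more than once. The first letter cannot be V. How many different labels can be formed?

The first letter has 10−1 = 9 choices (anything except V).
The remaining 4 letters are filled from the other 9 symbols without repetition: 9 × 8 × 7 × 6 = 3024.
Total: 9 × 3024 = 27216.

27216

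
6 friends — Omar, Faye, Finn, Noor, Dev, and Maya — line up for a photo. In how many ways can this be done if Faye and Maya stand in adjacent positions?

Glue Faye and Maya into one block (2 internal orders), leaving 5 units to arrange in a row.
That gives 2 × 5! = 2 × 120 = 240.

240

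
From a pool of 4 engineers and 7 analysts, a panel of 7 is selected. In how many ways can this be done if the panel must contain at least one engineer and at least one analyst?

329

Unrestricted: C(11,7) = 330 ways to pick any 7 of the 11.
Selections missing a whole group: no engineers → C(7,7) = 1; no analysts → C(4,7) = 0.
Both groups omitted at once is impossible, so 330 − 1 = 329.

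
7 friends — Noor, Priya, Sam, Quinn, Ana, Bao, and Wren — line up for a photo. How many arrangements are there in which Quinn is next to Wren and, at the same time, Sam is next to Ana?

480

Treat {Quinn,Wren} as one block (2 orders) and {Sam,Ana} as another (2 orders).
That leaves 5 units to arrange: 2 × 2 × 5! = 4 × 120 = 480.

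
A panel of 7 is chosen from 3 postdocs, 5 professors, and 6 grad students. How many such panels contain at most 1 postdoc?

1716

Split by how many postdocs are chosen (0 through 1).
Sum: C(3,0)·C(11,7) + C(3,1)·C(11,6) = 330 + 1386 = 1716.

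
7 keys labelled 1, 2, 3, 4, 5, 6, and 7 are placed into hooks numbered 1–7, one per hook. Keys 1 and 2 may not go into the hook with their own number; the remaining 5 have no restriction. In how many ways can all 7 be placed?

Let Aᵢ (for i ∈ {1, 2}) be the placements that put key i in its forbidden hook. Any j of these fix j positions, leaving (7−j)! ways to fill the rest, and there are C(2,j) ways to pick which j.
By inclusion–exclusion, the number of valid placements is Σ_{j=0}^{2} (−1)^j C(2,j)·(7−j)!.
Computing: 5040 − 1440 + 120 = 3720.

3720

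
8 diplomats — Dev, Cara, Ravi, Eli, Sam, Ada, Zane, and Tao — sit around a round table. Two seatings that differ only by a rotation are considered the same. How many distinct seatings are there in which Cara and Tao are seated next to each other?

1440

Glue Cara and Tao into a block (2 internal orders). Seating 7 units around a circle gives (6)! arrangements.
So 2 × (6)! = 2 × 720 = 1440.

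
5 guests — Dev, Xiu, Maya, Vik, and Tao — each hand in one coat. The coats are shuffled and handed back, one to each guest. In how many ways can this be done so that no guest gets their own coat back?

Count assignments avoiding every fixed point. For any j of the 5 guests fixed to their own coat, the other 5−j can be arranged in (5−j)! ways.
By inclusion–exclusion this is Σ_{j=0}^{5} (−1)^j C(5,j)·(5−j)!.
Computing: 120 − 120 + 60 − 20 + 5 − 1 = 44.

44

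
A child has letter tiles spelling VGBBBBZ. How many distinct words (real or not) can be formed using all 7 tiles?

Letter multiplicities in VGBBBBZ: B×4, G×1, V×1, Z×1.
Dividing 7! = 5040 by 4! = 24 for the repeated letters gives 210.

210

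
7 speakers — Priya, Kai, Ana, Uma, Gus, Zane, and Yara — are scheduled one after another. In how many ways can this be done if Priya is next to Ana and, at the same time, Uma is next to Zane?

Treat {Priya,Ana} as one block (2 orders) and {Uma,Zane} as another (2 orders).
That leaves 5 units to arrange: 2 × 2 × 5! = 4 × 120 = 480.

480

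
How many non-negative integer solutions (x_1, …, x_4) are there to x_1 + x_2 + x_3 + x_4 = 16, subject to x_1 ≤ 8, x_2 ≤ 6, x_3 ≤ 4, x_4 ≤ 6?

137

Without the upper bounds there are C(19,3) = 969 ways to split 16 among 4 variables.
Subtract solutions that violate a single cap (substitute x_i' = x_i − (cap_i+1)): x_1 ≥ 9 gives C(10,3) = 120; x_2 ≥ 7 gives C(12,3) = 220; x_3 ≥ 5 gives C(14,3) = 364; x_4 ≥ 7 gives C(12,3) = 220. Together 924.
Add back pairs where two caps are both exceeded: 1 + 10 + 1 + 35 + 10 + 35 = 92.
By inclusion–exclusion the count is 969 − 924 + 92 = 137.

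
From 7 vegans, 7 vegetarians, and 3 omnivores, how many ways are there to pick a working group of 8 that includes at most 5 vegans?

Split by how many vegans are chosen (0 through 5).
Sum: C(7,0)·C(10,8) + C(7,1)·C(10,7) + C(7,2)·C(10,6) + C(7,3)·C(10,5) + C(7,4)·C(10,4) + C(7,5)·C(10,3) = 45 + 840 + 4410 + 8820 + 7350 + 2520 = 23985.

23985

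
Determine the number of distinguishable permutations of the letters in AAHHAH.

Letter multiplicities in AAHHAH: A×3, H×3.
Dividing 6! = 720 by 3!·3! = 36 for the repeated letters gives 20.

20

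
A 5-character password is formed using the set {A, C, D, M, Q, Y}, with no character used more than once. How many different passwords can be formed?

With no repetition, fill the 5 characters in order: 6 choices, then 5, down to 2.
6 × 5 × 4 × 3 × 2 = 720.

720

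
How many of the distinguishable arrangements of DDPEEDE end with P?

20

With the last slot taken by P, it remains to arrange the other 6 letters (DDEEDE).
Those 6 letters have D appearing 3 times and E appearing 3 times, giving (6)!/(3!·3!) = 20.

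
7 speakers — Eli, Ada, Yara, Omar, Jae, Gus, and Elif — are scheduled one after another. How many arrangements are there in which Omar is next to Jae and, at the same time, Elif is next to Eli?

480

Treat {Omar,Jae} as one block (2 orders) and {Elif,Eli} as another (2 orders).
That leaves 5 units to arrange: 2 × 2 × 5! = 4 × 120 = 480.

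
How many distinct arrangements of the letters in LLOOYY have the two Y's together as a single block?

Treat the 2 copies of Y as a single block. The multiset to arrange is then {YY, L, L, O, O}, 5 items in all.
That gives (5)!/(2!·2!) = 30 arrangements.

30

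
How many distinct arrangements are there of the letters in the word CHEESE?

120

The 6 letters of CHEESE have repeats: E appearing 3 times.
The number of distinct arrangements is 6!/(3!) = 720/6 = 120.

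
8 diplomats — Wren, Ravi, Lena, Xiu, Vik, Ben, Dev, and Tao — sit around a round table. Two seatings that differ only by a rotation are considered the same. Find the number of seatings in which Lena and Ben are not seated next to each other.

3600

All circular seatings of 8 people number (7)! = 5040.
Seatings with Lena beside Ben: treat them as a block with 2 internal orders, giving 2 × (6)! = 1440.
Subtracting, 5040 − 1440 = 3600.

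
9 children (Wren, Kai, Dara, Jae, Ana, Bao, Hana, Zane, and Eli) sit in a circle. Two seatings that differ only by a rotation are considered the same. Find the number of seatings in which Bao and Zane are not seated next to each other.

All circular seatings of 9 people number (8)! = 40320.
Seatings with Bao beside Zane: treat them as a block with 2 internal orders, giving 2 × (7)! = 10080.
Subtracting, 40320 − 10080 = 30240.

30240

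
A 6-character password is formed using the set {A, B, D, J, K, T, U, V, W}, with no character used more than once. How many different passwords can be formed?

60480

This is a permutation of 6 out of 9: P(9,6) = 9!/3!.
9 × 8 × 7 × 6 × 5 × 4 = 60480.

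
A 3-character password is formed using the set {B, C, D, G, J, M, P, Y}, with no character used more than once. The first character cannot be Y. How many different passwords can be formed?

The first character has 8−1 = 7 choices (anything except Y).
The remaining 2 characters are filled from the other 7 symbols without repetition: 7 × 6 = 42.
Total: 7 × 42 = 294.

294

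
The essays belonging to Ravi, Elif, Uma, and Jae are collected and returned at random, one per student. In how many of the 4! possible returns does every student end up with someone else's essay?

This is the derangement count D_4: permutations of 4 items with no fixed point.
By inclusion–exclusion this is Σ_{j=0}^{4} (−1)^j C(4,j)·(4−j)!.
Computing: 24 − 24 + 12 − 4 + 1 = 9.

9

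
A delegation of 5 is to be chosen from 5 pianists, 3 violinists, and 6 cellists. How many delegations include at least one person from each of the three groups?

1365

Total 5-person selections from all 14: C(14,5) = 2002.
Selections missing a whole group: no pianists → C(9,5) = 126; no violinists → C(11,5) = 462; no cellists → C(8,5) = 56.
Add back selections omitting two groups (i.e. drawn from a single group): C(5,5) + C(3,5) + C(6,5) = 7.
By inclusion–exclusion: 2002 − 644 + 7 = 1365.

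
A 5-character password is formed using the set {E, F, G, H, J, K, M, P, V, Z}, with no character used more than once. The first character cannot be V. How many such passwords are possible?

27216

The first character has 10−1 = 9 choices (anything except V).
The remaining 4 characters are filled from the other 9 symbols without repetition: 9 × 8 × 7 × 6 = 3024.
Total: 9 × 3024 = 27216.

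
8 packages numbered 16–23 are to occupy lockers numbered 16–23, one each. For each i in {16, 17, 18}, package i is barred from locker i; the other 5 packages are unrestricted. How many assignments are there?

27240

Let Aᵢ (for i ∈ {16, 17, 18}) be the placements that put package i in its forbidden locker. Any j of these fix j positions, leaving (8−j)! ways to fill the rest, and there are C(3,j) ways to pick which j.
By inclusion–exclusion, the number of valid placements is Σ_{j=0}^{3} (−1)^j C(3,j)·(8−j)!.
Computing: 40320 − 15120 + 2160 − 120 = 27240.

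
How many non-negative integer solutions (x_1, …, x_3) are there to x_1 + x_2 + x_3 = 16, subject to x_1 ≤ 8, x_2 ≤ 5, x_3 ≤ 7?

Ignoring the caps, the number of non-negative solutions to x_1+…+x_3 = 16 is C(18,2) = 153.
Subtract solutions that violate a single cap (substitute x_i' = x_i − (cap_i+1)): x_1 ≥ 9 gives C(9,2) = 36; x_2 ≥ 6 gives C(12,2) = 66; x_3 ≥ 8 gives C(10,2) = 45. Together 147.
Add back pairs where two caps are both exceeded: 3 + 0 + 6 = 9.
By inclusion–exclusion the count is 153 − 147 + 9 = 15.

15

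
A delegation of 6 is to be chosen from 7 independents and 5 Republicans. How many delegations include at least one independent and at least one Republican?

Unrestricted: C(12,6) = 924 ways to pick any 6 of the 12.
Selections missing a whole group: no independents → C(5,6) = 0; no Republicans → C(7,6) = 7.
Both groups omitted at once is impossible, so 924 − 7 = 917.

917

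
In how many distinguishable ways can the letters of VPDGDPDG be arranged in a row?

Letter multiplicities in VPDGDPDG: D×3, G×2, P×2, V×1.
So there are 8! / (3!·2!·2!) = 1680 distinguishable arrangements.

1680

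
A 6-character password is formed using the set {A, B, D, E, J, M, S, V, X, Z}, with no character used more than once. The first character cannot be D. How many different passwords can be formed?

The first character has 10−1 = 9 choices (anything except D).
The remaining 5 characters are filled from the other 9 symbols without repetition: 9 × 8 × 7 × 6 × 5 = 15120.
Total: 9 × 15120 = 136080.

136080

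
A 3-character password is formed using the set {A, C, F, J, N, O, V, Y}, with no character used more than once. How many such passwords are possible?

With no repetition, fill the 3 characters in order: 8 choices, then 7, down to 6.
That product is 8 × 7 × 6 = 336.

336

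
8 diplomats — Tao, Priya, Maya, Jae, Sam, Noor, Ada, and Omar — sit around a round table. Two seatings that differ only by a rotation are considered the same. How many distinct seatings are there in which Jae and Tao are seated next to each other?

1440

Glue Jae and Tao into a block (2 internal orders). Seating 7 units around a circle gives (6)! arrangements.
So 2 × (6)! = 2 × 720 = 1440.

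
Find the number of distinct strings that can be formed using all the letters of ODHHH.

20

The 5 letters of ODHHH have repeats: H appearing 3 times.
The number of distinct arrangements is 5!/(3!) = 120/6 = 20.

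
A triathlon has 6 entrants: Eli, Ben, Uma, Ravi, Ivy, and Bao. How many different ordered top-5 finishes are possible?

This is an ordered selection of 5 from 6: P(6,5).
That gives 6 × 5 × 4 × 3 × 2 = 720.

720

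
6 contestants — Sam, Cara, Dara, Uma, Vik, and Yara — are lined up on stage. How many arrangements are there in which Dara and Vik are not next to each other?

480

There are 6! = 720 arrangements in all. If Dara and Vik are adjacent, merging them into one block gives 2·(5)! = 240 arrangements.
Complementary counting: 720 − 240 = 480.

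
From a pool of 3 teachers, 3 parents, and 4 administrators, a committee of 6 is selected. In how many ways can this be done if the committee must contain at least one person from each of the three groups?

Total 6-person selections from all 10: C(10,6) = 210.
Selections missing a whole group: no teachers → C(7,6) = 7; no parents → C(7,6) = 7; no administrators → C(6,6) = 1.
Add back selections omitting two groups (i.e. drawn from a single group): C(3,6) + C(3,6) + C(4,6) = 0.
By inclusion–exclusion: 210 − 15 + 0 = 195.

195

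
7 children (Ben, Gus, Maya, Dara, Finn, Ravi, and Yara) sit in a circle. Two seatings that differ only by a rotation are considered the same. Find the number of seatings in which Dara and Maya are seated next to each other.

Treat {Dara, Maya} as one unit (2 internal orders) and seat the resulting 6 units around the table: (5)! circular arrangements.
So 2 × (5)! = 2 × 120 = 240.

240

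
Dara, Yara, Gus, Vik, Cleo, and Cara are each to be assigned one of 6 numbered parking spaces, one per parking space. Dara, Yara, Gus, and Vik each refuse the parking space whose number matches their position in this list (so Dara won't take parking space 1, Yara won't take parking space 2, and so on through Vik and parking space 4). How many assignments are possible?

362

Let Aᵢ (for 1 ≤ i ≤ 4) be the placements that put person i in their forbidden parking space. Any j of these fix j positions, leaving (6−j)! ways to fill the rest, and there are C(4,j) ways to pick which j.
By inclusion–exclusion, the number of valid placements is Σ_{j=0}^{4} (−1)^j C(4,j)·(6−j)!.
Computing: 720 − 480 + 144 − 24 + 2 = 362.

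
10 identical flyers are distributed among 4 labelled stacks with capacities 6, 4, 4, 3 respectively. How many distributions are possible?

Without the upper bounds there are C(13,3) = 286 ways to split 10 among 4 stacks.
Subtract solutions that violate a single cap (substitute x_i' = x_i − (cap_i+1)): x_1 ≥ 7 gives C(6,3) = 20; x_2 ≥ 5 gives C(8,3) = 56; x_3 ≥ 5 gives C(8,3) = 56; x_4 ≥ 4 gives C(9,3) = 84. Together 216.
Add back pairs where two caps are both exceeded: 0 + 0 + 0 + 1 + 4 + 4 = 9.
By inclusion–exclusion the count is 286 − 216 + 9 = 79.

79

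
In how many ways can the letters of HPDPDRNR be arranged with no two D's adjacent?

Total arrangements of HPDPDRNR: 8!/(2!·2!·2!) = 5040.
Arrangements with the D's together: treat DD as one letter, giving (7)!/(2!·2!) = 1260.
Subtracting, 5040 − 1260 = 3780 arrangements keep the D's apart.

3780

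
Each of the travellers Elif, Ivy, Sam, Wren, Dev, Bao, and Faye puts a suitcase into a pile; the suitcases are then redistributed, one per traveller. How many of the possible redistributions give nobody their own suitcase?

1854

Let Aᵢ be the assignments in which traveller i gets their own suitcase. We want the size of the complement of A₁∪…∪A_7.
By inclusion–exclusion this is Σ_{j=0}^{7} (−1)^j C(7,j)·(7−j)!.
Computing: 5040 − 5040 + 2520 − 840 + 210 − 42 + 7 − 1 = 1854.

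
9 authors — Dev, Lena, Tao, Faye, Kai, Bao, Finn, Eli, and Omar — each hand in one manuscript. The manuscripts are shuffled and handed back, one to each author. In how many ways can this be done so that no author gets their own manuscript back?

This is the derangement count D_9: permutations of 9 items with no fixed point.
By inclusion–exclusion this is Σ_{j=0}^{9} (−1)^j C(9,j)·(9−j)!.
Computing: 362880 − 362880 + 181440 − 60480 + 15120 − 3024 + 504 − 72 + 9 − 1 = 133496.

133496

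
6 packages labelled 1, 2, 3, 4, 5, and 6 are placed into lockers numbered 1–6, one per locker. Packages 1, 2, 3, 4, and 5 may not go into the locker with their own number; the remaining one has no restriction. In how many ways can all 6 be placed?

309

Let Aᵢ (for 1 ≤ i ≤ 5) be the placements that put package i in its forbidden locker. Any j of these fix j positions, leaving (6−j)! ways to fill the rest, and there are C(5,j) ways to pick which j.
By inclusion–exclusion, the number of valid placements is Σ_{j=0}^{5} (−1)^j C(5,j)·(6−j)!.
Computing: 720 − 600 + 240 − 60 + 10 − 1 = 309.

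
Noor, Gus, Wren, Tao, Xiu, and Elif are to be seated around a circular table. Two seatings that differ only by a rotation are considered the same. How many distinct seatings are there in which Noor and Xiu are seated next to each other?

48

Treat {Noor, Xiu} as one unit (2 internal orders) and seat the resulting 5 units around the table: (4)! circular arrangements.
So 2 × (4)! = 2 × 24 = 48.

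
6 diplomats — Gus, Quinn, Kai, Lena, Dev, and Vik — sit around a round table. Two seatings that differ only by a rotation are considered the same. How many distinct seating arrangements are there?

120

Fix one person's seat to break rotational symmetry; the remaining 5 people can be arranged in (5)! = 120 ways.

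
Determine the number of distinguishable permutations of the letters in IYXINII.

The 7 letters of IYXINII have repeats: I appearing 4 times.
Dividing 7! = 5040 by 4! = 24 for the repeated letters gives 210.

210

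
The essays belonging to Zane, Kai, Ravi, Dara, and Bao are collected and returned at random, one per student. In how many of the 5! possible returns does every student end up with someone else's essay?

44

Count assignments avoiding every fixed point. For any j of the 5 students fixed to their own essay, the other 5−j can be arranged in (5−j)! ways.
By inclusion–exclusion this is Σ_{j=0}^{5} (−1)^j C(5,j)·(5−j)!.
Computing: 120 − 120 + 60 − 20 + 5 − 1 = 44.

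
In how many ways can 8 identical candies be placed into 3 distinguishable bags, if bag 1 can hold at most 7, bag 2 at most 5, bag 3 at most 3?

Ignoring the caps, the number of non-negative solutions to x_1+…+x_3 = 8 is C(10,2) = 45.
Subtract solutions that violate a single cap (substitute x_i' = x_i − (cap_i+1)): x_1 ≥ 8 gives C(2,2) = 1; x_2 ≥ 6 gives C(4,2) = 6; x_3 ≥ 4 gives C(6,2) = 15. Together 22.
No two caps can be exceeded simultaneously, so the pair terms are all 0.
By inclusion–exclusion the count is 45 − 22 + 0 = 23.

23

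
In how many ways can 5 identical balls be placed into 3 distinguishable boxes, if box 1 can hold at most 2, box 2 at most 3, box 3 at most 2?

6

By stars and bars, unrestricted non-negative solutions to x_1+…+x_3 = 5 number C(5+2,2) = 21.
Subtract solutions that violate a single cap (substitute x_i' = x_i − (cap_i+1)): x_1 ≥ 3 gives C(4,2) = 6; x_2 ≥ 4 gives C(3,2) = 3; x_3 ≥ 3 gives C(4,2) = 6. Together 15.
No two caps can be exceeded simultaneously, so the pair terms are all 0.
By inclusion–exclusion the count is 21 − 15 + 0 = 6.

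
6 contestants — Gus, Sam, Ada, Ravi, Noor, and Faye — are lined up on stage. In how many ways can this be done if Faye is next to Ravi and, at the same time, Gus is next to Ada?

Treat {Faye,Ravi} as one block (2 orders) and {Gus,Ada} as another (2 orders).
That leaves 4 units to arrange: 2 × 2 × 4! = 4 × 24 = 96.

96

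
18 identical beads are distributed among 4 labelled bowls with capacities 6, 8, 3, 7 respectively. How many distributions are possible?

Ignoring the caps, the number of non-negative solutions to x_1+…+x_4 = 18 is C(21,3) = 1330.
Subtract solutions that violate a single cap (substitute x_i' = x_i − (cap_i+1)): x_1 ≥ 7 gives C(14,3) = 364; x_2 ≥ 9 gives C(12,3) = 220; x_3 ≥ 4 gives C(17,3) = 680; x_4 ≥ 8 gives C(13,3) = 286. Together 1550.
Add back pairs where two caps are both exceeded: 10 + 120 + 20 + 56 + 4 + 84 = 294.
By inclusion–exclusion the count is 1330 − 1550 + 294 = 74.

74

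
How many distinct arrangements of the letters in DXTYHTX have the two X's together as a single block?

360

Treat the 2 copies of X as a single block. The multiset to arrange is then {XX, D, H, T, T, Y}, 6 items in all.
That gives (6)!/(2!) = 360 arrangements.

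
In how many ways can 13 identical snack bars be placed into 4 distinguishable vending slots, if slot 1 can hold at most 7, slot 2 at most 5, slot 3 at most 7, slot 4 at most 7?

272

Without the upper bounds there are C(16,3) = 560 ways to split 13 among 4 vending slots.
Subtract solutions that violate a single cap (substitute x_i' = x_i − (cap_i+1)): x_1 ≥ 8 gives C(8,3) = 56; x_2 ≥ 6 gives C(10,3) = 120; x_3 ≥ 8 gives C(8,3) = 56; x_4 ≥ 8 gives C(8,3) = 56. Together 288.
No two caps can be exceeded simultaneously, so the pair terms are all 0.
By inclusion–exclusion the count is 560 − 288 + 0 = 272.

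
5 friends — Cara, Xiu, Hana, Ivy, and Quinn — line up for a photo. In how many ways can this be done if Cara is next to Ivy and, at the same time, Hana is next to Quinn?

24

Treat {Cara,Ivy} as one block (2 orders) and {Hana,Quinn} as another (2 orders).
That leaves 3 units to arrange: 2 × 2 × 3! = 4 × 6 = 24.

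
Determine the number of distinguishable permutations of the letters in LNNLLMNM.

560

Letter multiplicities in LNNLLMNM: L×3, M×2, N×3.
The number of distinct arrangements is 8!/(3!·3!·2!) = 40320/72 = 560.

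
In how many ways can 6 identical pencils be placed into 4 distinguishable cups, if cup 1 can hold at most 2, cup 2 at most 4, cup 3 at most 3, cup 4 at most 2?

31

By stars and bars, unrestricted non-negative solutions to x_1+…+x_4 = 6 number C(6+3,3) = 84.
Subtract solutions that violate a single cap (substitute x_i' = x_i − (cap_i+1)): x_1 ≥ 3 gives C(6,3) = 20; x_2 ≥ 5 gives C(4,3) = 4; x_3 ≥ 4 gives C(5,3) = 10; x_4 ≥ 3 gives C(6,3) = 20. Together 54.
Add back pairs where two caps are both exceeded: 0 + 0 + 1 + 0 + 0 + 0 = 1.
By inclusion–exclusion the count is 84 − 54 + 1 = 31.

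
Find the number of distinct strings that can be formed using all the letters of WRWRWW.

15

WRWRWW has 6 letters with R appearing twice and W appearing 4 times.
The number of distinct arrangements is 6!/(4!·2!) = 720/48 = 15.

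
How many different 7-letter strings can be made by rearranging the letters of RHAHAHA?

140

The 7 letters of RHAHAHA have repeats: A appearing 3 times and H appearing 3 times.
Dividing 7! = 5040 by 3!·3! = 36 for the repeated letters gives 140.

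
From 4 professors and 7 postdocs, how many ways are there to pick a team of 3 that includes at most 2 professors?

161

Split by how many professors are chosen (0 through 2).
Sum: C(4,0)·C(7,3) + C(4,1)·C(7,2) + C(4,2)·C(7,1) = 35 + 84 + 42 = 161.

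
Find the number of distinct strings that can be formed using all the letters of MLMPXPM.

The 7 letters of MLMPXPM have repeats: M appearing 3 times and P appearing twice.
So there are 7! / (3!·2!) = 420 distinguishable arrangements.

420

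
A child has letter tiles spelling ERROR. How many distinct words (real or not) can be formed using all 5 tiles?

20

The 5 letters of ERROR have repeats: R appearing 3 times.
So there are 5! / (3!) = 20 distinguishable arrangements.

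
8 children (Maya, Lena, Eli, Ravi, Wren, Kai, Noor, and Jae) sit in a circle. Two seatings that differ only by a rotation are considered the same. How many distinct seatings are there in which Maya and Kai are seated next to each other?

Glue Maya and Kai into a block (2 internal orders). Seating 7 units around a circle gives (6)! arrangements.
So 2 × (6)! = 2 × 720 = 1440.

1440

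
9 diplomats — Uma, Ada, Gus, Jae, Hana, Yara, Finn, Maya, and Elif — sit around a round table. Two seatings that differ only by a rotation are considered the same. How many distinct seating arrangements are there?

40320

Around a circle, 9 distinct people have 9!/9 = (8)! = 40320 rotationally distinct seatings.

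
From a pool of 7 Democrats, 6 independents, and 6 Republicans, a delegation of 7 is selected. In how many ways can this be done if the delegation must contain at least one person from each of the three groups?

With no constraint there are C(19,7) = 50388 possible selections.
Selections missing a whole group: no Democrats → C(12,7) = 792; no independents → C(13,7) = 1716; no Republicans → C(13,7) = 1716.
Add back selections omitting two groups (i.e. drawn from a single group): C(7,7) + C(6,7) + C(6,7) = 1.
By inclusion–exclusion: 50388 − 4224 + 1 = 46165.

46165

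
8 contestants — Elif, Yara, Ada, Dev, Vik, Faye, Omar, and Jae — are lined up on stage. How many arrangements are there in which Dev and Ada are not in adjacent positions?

There are 8! = 40320 arrangements in all. If Dev and Ada are adjacent, merging them into one block gives 2·(7)! = 10080 arrangements.
So 40320 − 10080 = 30240 arrangements keep them apart.

30240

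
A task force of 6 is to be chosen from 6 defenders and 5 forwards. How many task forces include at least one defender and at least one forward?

461

Unrestricted: C(11,6) = 462 ways to pick any 6 of the 11.
Selections missing a whole group: no defenders → C(5,6) = 0; no forwards → C(6,6) = 1.
Both groups omitted at once is impossible, so 462 − 1 = 461.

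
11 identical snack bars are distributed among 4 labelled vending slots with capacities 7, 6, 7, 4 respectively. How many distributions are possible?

205

Without the upper bounds there are C(14,3) = 364 ways to split 11 among 4 vending slots.
Subtract solutions that violate a single cap (substitute x_i' = x_i − (cap_i+1)): x_1 ≥ 8 gives C(6,3) = 20; x_2 ≥ 7 gives C(7,3) = 35; x_3 ≥ 8 gives C(6,3) = 20; x_4 ≥ 5 gives C(9,3) = 84. Together 159.
No two caps can be exceeded simultaneously, so the pair terms are all 0.
By inclusion–exclusion the count is 364 − 159 + 0 = 205.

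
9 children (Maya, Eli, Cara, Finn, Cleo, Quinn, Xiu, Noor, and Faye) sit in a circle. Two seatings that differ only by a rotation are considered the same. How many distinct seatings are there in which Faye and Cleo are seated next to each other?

Treat {Faye, Cleo} as one unit (2 internal orders) and seat the resulting 8 units around the table: (7)! circular arrangements.
So 2 × (7)! = 2 × 5040 = 10080.

10080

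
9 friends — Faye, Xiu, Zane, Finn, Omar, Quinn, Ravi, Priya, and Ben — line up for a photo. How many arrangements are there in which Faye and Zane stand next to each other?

Glue Faye and Zane into one block (2 internal orders), leaving 8 units to arrange in a row.
That gives 2 × 8! = 2 × 40320 = 80640.

80640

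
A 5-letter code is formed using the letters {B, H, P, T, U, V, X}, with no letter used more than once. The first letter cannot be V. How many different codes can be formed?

2160

The first letter has 7−1 = 6 choices (anything except V).
The remaining 4 letters are filled from the other 6 symbols without repetition: 6 × 5 × 4 × 3 = 360.
Total: 6 × 360 = 2160.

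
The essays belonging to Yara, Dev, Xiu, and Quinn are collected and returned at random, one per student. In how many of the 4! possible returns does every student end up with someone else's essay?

This is the derangement count D_4: permutations of 4 items with no fixed point.
By inclusion–exclusion this is Σ_{j=0}^{4} (−1)^j C(4,j)·(4−j)!.
Computing: 24 − 24 + 12 − 4 + 1 = 9.

9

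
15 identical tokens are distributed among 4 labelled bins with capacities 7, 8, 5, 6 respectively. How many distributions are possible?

243

Without the upper bounds there are C(18,3) = 816 ways to split 15 among 4 bins.
Subtract solutions that violate a single cap (substitute x_i' = x_i − (cap_i+1)): x_1 ≥ 8 gives C(10,3) = 120; x_2 ≥ 9 gives C(9,3) = 84; x_3 ≥ 6 gives C(12,3) = 220; x_4 ≥ 7 gives C(11,3) = 165. Together 589.
Add back pairs where two caps are both exceeded: 0 + 4 + 1 + 1 + 0 + 10 = 16.
By inclusion–exclusion the count is 816 − 589 + 16 = 243.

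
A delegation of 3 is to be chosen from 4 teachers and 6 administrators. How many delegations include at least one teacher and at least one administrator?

Unrestricted: C(10,3) = 120 ways to pick any 3 of the 10.
Selections missing a whole group: no teachers → C(6,3) = 20; no administrators → C(4,3) = 4.
Both groups omitted at once is impossible, so 120 − 24 = 96.

96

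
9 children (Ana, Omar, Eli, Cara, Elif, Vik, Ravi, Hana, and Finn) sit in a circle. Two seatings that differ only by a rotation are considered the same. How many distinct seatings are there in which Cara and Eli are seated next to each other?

10080

Treat {Cara, Eli} as one unit (2 internal orders) and seat the resulting 8 units around the table: (7)! circular arrangements.
So 2 × (7)! = 2 × 5040 = 10080.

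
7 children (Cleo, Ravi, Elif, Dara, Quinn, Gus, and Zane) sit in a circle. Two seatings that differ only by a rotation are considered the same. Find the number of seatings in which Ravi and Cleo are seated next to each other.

Glue Ravi and Cleo into a block (2 internal orders). Seating 6 units around a circle gives (5)! arrangements.
So 2 × (5)! = 2 × 120 = 240.

240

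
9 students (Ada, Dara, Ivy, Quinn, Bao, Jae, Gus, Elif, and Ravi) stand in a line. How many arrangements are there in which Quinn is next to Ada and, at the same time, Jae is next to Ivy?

Treat {Quinn,Ada} as one block (2 orders) and {Jae,Ivy} as another (2 orders).
That leaves 7 units to arrange: 2 × 2 × 7! = 4 × 5040 = 20160.

20160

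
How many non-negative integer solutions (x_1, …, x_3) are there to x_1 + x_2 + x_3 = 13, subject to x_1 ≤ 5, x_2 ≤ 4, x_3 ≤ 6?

6

Ignoring the caps, the number of non-negative solutions to x_1+…+x_3 = 13 is C(15,2) = 105.
Subtract solutions that violate a single cap (substitute x_i' = x_i − (cap_i+1)): x_1 ≥ 6 gives C(9,2) = 36; x_2 ≥ 5 gives C(10,2) = 45; x_3 ≥ 7 gives C(8,2) = 28. Together 109.
Add back pairs where two caps are both exceeded: 6 + 1 + 3 = 10.
By inclusion–exclusion the count is 105 − 109 + 10 = 6.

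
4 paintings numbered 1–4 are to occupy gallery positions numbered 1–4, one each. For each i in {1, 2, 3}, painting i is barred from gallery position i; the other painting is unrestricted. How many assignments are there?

11

Let Aᵢ (for i ∈ {1, 2, 3}) be the placements that put painting i in its forbidden gallery position. Any j of these fix j positions, leaving (4−j)! ways to fill the rest, and there are C(3,j) ways to pick which j.
By inclusion–exclusion, the number of valid placements is Σ_{j=0}^{3} (−1)^j C(3,j)·(4−j)!.
Computing: 24 − 18 + 6 − 1 = 11.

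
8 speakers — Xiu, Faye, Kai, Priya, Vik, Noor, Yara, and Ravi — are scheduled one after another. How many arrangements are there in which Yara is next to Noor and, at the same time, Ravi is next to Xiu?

2880

Treat {Yara,Noor} as one block (2 orders) and {Ravi,Xiu} as another (2 orders).
That leaves 6 units to arrange: 2 × 2 × 6! = 4 × 720 = 2880.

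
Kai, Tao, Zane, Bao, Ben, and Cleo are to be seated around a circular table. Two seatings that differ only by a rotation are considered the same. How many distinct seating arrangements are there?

120

Fix one person's seat to break rotational symmetry; the remaining 5 people can be arranged in (5)! = 120 ways.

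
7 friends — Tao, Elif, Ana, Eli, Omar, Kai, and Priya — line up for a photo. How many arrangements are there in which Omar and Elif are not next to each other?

There are 7! = 5040 arrangements in all. If Omar and Elif are adjacent, merging them into one block gives 2·(6)! = 1440 arrangements.
So 5040 − 1440 = 3600 arrangements keep them apart.

3600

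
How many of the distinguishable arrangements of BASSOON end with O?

360

With the last slot taken by O, it remains to arrange the other 6 letters (BASSON).
Those 6 letters have S appearing twice, giving (6)!/(2!) = 360.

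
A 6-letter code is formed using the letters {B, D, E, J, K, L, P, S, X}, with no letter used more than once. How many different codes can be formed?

60480

With no repetition, fill the 6 letters in order: 9 choices, then 8, down to 4.
9 × 8 × 7 × 6 × 5 × 4 = 60480.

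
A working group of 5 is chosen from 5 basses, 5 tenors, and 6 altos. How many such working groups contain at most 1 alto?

Split by how many altos are chosen (0 through 1).
Sum: C(6,0)·C(10,5) + C(6,1)·C(10,4) = 252 + 1260 = 1512.

1512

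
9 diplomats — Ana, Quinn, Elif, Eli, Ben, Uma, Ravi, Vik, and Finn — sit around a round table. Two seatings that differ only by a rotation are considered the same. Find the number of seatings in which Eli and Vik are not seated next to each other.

Without the restriction there are (8)! = 40320 seatings.
Those with Eli next to Vik: fuse the pair into one unit and seat 8 units around a circle — 2·(7)! = 10080.
Subtracting, 40320 − 10080 = 30240.

30240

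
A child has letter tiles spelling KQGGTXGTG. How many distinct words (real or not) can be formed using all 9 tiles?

7560

KQGGTXGTG has 9 letters with G appearing 4 times and T appearing twice.
Dividing 9! = 362880 by 4!·2! = 48 for the repeated letters gives 7560.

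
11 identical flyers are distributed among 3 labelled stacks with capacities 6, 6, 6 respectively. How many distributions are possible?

By stars and bars, unrestricted non-negative solutions to x_1+…+x_3 = 11 number C(11+2,2) = 78.
Subtract solutions that violate a single cap (substitute x_i' = x_i − (cap_i+1)): x_1 ≥ 7 gives C(6,2) = 15; x_2 ≥ 7 gives C(6,2) = 15; x_3 ≥ 7 gives C(6,2) = 15. Together 45.
No two caps can be exceeded simultaneously, so the pair terms are all 0.
By inclusion–exclusion the count is 78 − 45 + 0 = 33.

33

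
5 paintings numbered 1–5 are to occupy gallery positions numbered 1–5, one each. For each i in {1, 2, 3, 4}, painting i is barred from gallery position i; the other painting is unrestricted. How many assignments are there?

Let Aᵢ (for 1 ≤ i ≤ 4) be the placements that put painting i in its forbidden gallery position. Any j of these fix j positions, leaving (5−j)! ways to fill the rest, and there are C(4,j) ways to pick which j.
By inclusion–exclusion, the number of valid placements is Σ_{j=0}^{4} (−1)^j C(4,j)·(5−j)!.
Computing: 120 − 96 + 36 − 8 + 1 = 53.

53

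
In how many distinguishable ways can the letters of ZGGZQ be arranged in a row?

30

The 5 letters of ZGGZQ have repeats: G appearing twice and Z appearing twice.
So there are 5! / (2!·2!) = 30 distinguishable arrangements.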